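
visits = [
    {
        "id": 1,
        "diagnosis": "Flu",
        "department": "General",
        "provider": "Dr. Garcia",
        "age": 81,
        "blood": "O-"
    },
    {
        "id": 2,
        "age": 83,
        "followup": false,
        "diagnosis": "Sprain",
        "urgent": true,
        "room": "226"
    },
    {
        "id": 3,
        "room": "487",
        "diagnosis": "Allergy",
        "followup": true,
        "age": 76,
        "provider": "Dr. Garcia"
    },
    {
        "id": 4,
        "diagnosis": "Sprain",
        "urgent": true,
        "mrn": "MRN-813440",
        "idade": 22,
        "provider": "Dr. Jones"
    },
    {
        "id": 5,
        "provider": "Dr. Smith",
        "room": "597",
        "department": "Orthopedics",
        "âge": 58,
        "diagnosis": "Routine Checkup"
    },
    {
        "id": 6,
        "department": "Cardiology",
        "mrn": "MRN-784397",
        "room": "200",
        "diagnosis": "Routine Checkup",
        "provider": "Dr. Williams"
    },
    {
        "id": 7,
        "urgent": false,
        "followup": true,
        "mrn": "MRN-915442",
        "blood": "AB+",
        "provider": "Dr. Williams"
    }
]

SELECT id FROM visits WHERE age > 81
[2]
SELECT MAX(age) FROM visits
83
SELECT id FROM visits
[1, 2, 3, 4, 5, 6, 7]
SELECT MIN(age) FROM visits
76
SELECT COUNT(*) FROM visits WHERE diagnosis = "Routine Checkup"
2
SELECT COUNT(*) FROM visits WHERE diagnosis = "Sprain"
2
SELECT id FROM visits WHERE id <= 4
[1, 2, 3, 4]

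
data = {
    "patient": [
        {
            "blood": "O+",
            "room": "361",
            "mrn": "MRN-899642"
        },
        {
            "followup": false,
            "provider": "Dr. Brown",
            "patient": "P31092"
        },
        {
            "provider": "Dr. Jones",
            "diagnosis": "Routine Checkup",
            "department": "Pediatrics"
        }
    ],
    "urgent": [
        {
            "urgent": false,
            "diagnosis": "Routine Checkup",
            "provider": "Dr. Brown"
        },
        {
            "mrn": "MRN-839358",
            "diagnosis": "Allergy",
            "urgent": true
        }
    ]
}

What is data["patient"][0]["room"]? "361"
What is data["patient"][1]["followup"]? False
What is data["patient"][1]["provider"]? "Dr. Brown"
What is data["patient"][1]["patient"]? "P31092"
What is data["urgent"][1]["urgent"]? True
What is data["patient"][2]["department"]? "Pediatrics"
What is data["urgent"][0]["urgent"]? False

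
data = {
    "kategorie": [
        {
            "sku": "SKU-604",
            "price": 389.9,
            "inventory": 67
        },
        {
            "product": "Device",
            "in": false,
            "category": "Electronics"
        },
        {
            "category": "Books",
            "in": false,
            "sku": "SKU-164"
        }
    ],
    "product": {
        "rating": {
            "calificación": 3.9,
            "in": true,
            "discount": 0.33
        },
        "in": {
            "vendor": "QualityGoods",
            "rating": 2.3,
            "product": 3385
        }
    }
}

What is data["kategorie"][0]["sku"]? "SKU-604"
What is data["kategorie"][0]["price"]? 389.9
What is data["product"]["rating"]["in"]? True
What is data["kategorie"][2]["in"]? False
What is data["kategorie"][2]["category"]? "Books"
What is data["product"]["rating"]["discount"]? 0.33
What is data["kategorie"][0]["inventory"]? 67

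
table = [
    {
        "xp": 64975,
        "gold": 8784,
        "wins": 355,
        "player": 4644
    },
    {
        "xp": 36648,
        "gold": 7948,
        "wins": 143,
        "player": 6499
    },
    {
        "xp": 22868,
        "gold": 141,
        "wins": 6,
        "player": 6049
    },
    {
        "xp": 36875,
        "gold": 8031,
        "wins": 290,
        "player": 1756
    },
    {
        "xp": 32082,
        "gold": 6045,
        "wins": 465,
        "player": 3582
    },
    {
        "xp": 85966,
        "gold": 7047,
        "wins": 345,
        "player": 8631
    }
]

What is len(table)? 6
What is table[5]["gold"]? 7047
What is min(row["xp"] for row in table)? 22868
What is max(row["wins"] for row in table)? 465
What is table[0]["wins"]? 355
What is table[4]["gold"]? 6045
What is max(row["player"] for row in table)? 8631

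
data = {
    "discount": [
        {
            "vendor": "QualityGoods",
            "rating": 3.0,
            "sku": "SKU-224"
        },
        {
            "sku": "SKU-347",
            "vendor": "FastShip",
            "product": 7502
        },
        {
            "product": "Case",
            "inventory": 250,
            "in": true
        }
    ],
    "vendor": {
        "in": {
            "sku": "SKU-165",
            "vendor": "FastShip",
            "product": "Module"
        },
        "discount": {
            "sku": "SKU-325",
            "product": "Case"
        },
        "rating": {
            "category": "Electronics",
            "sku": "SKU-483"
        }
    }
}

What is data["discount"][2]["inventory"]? 250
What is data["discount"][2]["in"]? True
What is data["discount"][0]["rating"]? 3.0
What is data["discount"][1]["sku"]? "SKU-347"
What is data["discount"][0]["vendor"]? "QualityGoods"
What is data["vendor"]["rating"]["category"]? "Electronics"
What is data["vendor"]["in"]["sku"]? "SKU-165"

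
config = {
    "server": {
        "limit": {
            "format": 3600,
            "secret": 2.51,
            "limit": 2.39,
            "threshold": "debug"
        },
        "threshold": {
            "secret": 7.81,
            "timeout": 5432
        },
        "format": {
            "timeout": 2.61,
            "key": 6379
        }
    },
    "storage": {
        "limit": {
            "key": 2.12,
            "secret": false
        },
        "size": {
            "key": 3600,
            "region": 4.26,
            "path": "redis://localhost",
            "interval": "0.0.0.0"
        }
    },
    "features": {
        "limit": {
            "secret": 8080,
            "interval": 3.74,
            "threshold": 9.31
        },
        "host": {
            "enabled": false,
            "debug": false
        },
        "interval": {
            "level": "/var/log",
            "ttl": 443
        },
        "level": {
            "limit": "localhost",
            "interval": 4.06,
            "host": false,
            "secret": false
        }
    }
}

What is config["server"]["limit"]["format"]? 3600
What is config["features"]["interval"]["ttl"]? 443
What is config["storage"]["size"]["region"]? 4.26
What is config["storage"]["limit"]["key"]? 2.12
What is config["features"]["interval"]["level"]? "/var/log"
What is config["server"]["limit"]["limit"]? 2.39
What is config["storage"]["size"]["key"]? 3600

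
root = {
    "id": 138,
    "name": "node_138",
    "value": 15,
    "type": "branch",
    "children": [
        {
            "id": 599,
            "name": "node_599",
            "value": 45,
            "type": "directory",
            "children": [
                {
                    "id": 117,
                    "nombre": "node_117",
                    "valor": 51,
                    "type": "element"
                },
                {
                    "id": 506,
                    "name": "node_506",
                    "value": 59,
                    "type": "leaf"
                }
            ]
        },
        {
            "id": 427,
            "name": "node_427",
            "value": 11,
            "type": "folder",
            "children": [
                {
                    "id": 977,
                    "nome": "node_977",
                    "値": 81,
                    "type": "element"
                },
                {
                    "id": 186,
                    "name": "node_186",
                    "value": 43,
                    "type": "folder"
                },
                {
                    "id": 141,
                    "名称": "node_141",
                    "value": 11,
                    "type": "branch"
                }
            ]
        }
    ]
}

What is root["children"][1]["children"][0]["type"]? "element"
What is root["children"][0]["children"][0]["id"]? 117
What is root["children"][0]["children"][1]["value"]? 59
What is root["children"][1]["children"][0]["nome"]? "node_977"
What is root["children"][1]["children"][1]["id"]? 186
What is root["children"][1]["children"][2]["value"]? 11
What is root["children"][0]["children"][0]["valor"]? 51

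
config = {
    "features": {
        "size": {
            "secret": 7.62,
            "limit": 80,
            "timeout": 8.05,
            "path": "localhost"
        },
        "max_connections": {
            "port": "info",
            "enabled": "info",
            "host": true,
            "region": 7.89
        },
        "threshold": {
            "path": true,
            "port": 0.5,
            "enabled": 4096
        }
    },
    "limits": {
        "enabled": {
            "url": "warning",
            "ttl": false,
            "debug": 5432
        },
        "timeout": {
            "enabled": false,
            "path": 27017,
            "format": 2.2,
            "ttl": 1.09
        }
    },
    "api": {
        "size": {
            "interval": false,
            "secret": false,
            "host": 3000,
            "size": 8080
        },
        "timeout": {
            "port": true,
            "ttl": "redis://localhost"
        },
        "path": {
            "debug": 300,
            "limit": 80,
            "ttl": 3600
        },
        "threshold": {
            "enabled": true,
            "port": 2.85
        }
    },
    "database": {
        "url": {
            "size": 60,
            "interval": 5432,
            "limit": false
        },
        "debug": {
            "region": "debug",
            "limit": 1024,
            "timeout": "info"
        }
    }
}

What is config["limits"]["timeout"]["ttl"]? 1.09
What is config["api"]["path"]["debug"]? 300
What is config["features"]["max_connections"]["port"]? "info"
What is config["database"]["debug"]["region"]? "debug"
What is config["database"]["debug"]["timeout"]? "info"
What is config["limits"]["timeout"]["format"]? 2.2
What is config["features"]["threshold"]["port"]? 0.5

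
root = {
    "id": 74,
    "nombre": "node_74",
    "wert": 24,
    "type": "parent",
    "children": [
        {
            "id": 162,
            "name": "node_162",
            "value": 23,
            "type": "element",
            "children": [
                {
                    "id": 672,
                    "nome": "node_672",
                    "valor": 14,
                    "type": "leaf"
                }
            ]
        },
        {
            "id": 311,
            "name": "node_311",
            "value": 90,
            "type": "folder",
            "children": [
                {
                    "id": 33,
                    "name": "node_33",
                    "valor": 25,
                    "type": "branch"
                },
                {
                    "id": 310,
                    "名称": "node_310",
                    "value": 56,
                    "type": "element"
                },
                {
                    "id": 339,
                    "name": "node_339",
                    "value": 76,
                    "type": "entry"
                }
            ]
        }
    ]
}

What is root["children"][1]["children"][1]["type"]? "element"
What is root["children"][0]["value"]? 23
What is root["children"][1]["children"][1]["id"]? 310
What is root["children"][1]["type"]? "folder"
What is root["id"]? 74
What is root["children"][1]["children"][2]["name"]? "node_339"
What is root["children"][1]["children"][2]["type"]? "entry"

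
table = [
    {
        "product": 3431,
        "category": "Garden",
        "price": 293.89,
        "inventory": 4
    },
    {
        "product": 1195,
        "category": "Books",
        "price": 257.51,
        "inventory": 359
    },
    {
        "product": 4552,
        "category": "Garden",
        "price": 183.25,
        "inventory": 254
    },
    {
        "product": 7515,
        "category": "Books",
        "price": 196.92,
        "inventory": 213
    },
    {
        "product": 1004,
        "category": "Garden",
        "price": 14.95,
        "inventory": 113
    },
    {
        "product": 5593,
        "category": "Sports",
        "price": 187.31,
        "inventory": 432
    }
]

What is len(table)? 6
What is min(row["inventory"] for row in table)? 4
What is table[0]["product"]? 3431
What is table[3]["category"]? "Books"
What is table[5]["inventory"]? 432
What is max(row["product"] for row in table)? 7515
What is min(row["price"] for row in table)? 14.95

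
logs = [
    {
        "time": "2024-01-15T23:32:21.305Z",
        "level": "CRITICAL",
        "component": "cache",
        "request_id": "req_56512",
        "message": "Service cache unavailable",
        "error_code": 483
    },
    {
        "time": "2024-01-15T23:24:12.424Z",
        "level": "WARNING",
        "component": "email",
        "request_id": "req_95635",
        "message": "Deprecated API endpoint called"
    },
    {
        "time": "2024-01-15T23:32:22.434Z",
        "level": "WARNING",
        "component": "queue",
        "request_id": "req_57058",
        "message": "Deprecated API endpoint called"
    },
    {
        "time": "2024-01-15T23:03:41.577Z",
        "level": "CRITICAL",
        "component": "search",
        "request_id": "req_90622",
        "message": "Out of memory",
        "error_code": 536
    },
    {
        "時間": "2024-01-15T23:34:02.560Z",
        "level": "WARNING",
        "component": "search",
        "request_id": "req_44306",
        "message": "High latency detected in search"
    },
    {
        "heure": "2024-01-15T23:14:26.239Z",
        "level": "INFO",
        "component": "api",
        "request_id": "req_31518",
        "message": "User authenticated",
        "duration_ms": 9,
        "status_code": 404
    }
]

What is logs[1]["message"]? "Deprecated API endpoint called"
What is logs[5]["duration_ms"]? 9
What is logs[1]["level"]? "WARNING"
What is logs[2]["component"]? "queue"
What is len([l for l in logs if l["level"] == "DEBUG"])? 0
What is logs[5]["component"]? "api"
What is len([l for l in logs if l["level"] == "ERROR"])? 0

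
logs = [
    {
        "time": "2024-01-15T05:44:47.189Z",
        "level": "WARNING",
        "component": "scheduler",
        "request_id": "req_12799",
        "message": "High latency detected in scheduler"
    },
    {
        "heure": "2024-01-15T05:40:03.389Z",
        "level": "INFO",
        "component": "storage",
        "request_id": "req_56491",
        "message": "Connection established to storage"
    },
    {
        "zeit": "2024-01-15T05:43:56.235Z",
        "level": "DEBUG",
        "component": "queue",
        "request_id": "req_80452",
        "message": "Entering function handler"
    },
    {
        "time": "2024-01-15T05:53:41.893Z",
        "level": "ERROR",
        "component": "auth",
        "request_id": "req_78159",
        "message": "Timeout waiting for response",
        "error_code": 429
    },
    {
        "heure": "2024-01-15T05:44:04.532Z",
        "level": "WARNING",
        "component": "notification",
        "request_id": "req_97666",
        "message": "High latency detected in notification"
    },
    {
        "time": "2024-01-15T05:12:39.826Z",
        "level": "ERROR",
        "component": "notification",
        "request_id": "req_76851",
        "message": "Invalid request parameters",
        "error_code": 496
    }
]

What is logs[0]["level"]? "WARNING"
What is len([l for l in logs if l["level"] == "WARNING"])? 2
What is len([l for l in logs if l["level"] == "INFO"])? 1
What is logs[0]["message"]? "High latency detected in scheduler"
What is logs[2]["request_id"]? "req_80452"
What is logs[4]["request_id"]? "req_97666"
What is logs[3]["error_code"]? 429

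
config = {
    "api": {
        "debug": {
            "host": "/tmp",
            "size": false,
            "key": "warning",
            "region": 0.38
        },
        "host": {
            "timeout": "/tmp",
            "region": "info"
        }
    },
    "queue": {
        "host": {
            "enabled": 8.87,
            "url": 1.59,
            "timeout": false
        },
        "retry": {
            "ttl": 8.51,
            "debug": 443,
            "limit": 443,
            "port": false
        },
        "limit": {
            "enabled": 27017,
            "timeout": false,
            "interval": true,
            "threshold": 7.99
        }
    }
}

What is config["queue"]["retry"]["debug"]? 443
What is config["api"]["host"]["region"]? "info"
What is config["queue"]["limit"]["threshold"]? 7.99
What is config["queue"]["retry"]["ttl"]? 8.51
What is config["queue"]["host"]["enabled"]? 8.87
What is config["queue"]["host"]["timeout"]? False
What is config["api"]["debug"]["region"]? 0.38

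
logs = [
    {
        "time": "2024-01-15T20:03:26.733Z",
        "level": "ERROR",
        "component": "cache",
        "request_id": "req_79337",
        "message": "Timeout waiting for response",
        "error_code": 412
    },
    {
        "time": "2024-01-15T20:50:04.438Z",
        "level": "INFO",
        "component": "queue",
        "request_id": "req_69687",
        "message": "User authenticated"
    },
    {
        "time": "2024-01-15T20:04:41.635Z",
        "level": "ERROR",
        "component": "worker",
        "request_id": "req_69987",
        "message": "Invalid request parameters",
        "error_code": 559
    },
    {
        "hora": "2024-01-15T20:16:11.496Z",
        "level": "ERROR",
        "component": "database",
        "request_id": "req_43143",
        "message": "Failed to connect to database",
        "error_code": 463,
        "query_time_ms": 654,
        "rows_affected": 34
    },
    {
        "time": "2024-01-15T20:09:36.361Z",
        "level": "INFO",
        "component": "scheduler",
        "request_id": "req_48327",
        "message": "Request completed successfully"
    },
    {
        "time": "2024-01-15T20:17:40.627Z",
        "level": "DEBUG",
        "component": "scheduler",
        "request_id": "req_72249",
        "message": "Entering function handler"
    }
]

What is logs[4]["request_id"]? "req_48327"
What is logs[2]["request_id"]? "req_69987"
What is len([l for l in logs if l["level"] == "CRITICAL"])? 0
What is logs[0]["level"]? "ERROR"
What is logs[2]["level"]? "ERROR"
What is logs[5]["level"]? "DEBUG"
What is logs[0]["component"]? "cache"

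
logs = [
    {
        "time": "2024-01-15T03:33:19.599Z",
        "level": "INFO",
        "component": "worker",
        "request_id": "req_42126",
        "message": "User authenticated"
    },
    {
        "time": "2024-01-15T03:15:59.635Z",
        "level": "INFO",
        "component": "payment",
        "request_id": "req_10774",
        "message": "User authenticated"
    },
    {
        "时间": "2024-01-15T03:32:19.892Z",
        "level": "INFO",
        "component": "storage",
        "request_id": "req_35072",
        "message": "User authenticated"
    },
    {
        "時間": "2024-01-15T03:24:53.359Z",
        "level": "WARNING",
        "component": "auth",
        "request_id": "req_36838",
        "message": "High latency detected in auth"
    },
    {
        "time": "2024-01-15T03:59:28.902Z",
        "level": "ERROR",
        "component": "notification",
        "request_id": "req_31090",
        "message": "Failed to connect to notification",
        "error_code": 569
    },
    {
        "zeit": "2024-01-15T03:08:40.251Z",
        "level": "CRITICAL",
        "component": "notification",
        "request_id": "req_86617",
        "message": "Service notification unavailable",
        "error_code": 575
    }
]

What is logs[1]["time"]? "2024-01-15T03:15:59.635Z"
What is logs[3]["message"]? "High latency detected in auth"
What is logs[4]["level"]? "ERROR"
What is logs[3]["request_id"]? "req_36838"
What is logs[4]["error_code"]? 569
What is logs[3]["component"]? "auth"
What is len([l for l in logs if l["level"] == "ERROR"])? 1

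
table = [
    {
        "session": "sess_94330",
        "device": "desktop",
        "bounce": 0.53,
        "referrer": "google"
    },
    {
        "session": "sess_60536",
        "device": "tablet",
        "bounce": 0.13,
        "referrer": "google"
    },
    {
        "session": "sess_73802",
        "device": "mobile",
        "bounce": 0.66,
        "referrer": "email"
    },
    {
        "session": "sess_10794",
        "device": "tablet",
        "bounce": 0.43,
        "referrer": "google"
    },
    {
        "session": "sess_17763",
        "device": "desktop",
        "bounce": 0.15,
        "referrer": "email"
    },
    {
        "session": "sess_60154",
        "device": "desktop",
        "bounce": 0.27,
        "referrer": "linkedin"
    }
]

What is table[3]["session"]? "sess_10794"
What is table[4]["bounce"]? 0.15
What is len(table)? 6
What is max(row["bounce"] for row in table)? 0.66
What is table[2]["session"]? "sess_73802"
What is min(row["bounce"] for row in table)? 0.13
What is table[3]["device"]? "tablet"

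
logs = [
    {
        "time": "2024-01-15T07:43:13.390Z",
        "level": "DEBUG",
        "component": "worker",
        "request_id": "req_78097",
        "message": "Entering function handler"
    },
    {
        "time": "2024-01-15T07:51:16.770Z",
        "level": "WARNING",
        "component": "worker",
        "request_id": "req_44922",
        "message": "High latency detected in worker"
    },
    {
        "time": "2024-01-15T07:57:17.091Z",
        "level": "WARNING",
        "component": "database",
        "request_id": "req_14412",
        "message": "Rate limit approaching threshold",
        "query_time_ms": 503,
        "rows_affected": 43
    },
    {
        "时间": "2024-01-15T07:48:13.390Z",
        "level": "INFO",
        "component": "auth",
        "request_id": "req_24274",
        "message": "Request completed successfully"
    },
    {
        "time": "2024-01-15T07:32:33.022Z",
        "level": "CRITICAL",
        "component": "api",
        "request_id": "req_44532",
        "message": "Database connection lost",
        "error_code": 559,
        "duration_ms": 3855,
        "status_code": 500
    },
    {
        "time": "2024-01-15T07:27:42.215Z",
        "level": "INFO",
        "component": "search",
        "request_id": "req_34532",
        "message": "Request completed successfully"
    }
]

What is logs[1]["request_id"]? "req_44922"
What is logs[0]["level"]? "DEBUG"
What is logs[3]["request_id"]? "req_24274"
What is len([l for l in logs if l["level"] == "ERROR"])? 0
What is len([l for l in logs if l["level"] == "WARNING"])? 2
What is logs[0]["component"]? "worker"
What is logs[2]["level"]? "WARNING"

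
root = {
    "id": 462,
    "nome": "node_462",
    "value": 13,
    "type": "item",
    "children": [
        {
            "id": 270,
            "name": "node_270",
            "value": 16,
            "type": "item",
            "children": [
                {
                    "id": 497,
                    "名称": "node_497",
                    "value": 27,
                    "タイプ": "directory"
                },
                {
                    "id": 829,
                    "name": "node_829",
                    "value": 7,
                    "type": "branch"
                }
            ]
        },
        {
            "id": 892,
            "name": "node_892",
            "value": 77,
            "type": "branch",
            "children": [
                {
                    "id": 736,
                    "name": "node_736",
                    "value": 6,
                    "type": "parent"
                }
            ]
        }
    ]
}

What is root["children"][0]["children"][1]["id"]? 829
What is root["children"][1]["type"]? "branch"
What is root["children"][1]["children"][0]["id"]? 736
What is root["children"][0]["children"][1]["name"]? "node_829"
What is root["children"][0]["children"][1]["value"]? 7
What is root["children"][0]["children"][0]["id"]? 497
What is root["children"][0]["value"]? 16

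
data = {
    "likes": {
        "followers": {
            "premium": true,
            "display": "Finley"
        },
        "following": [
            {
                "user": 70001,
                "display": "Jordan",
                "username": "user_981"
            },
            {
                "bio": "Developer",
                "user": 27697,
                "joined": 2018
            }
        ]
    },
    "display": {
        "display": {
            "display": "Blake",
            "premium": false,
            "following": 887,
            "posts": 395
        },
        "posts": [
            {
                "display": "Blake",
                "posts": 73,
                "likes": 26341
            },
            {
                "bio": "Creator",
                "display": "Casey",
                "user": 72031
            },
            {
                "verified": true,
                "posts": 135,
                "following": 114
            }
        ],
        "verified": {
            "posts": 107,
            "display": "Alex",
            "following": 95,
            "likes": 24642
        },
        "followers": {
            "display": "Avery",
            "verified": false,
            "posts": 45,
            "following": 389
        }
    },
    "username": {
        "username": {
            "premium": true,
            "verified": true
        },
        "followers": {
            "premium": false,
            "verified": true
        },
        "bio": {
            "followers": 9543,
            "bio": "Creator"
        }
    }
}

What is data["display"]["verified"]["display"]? "Alex"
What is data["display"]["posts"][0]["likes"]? 26341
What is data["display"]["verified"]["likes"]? 24642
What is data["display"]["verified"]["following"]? 95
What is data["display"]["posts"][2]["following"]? 114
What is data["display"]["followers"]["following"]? 389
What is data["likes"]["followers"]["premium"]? True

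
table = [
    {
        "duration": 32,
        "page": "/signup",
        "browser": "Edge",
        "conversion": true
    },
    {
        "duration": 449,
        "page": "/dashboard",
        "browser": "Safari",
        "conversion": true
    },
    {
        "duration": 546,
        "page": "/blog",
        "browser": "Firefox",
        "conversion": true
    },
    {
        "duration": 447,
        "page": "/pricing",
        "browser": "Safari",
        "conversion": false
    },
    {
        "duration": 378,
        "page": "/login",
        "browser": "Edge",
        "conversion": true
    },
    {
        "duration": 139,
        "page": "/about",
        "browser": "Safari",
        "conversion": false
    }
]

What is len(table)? 6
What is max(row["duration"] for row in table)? 546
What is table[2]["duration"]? 546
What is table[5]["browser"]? "Safari"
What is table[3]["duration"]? 447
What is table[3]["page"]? "/pricing"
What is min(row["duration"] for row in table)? 32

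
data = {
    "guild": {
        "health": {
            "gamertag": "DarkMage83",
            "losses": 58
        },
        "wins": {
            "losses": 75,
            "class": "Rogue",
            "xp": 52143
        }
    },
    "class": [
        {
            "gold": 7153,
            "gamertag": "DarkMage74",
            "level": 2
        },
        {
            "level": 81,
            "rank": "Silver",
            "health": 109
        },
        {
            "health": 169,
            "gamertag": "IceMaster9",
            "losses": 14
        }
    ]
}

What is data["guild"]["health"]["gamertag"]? "DarkMage83"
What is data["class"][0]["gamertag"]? "DarkMage74"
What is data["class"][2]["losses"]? 14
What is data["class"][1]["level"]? 81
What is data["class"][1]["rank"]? "Silver"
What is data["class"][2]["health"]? 169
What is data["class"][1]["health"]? 109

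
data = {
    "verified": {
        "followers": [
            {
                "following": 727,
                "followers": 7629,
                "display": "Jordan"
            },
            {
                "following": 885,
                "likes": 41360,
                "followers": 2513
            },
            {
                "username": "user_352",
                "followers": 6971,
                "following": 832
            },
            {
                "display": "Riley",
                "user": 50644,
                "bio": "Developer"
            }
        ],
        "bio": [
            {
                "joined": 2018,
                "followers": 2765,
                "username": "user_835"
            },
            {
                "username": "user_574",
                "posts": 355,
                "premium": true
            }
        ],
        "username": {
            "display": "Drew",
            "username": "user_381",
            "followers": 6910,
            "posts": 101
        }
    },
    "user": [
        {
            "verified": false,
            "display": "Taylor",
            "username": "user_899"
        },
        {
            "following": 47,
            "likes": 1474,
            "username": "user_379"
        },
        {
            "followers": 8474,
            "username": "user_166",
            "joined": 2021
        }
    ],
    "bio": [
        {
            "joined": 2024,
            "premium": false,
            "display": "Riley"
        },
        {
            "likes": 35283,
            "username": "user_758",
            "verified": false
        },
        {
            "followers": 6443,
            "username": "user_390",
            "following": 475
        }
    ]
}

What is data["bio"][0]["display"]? "Riley"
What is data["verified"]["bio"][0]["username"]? "user_835"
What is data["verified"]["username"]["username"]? "user_381"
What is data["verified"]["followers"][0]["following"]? 727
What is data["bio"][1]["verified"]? False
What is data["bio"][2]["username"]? "user_390"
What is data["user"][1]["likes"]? 1474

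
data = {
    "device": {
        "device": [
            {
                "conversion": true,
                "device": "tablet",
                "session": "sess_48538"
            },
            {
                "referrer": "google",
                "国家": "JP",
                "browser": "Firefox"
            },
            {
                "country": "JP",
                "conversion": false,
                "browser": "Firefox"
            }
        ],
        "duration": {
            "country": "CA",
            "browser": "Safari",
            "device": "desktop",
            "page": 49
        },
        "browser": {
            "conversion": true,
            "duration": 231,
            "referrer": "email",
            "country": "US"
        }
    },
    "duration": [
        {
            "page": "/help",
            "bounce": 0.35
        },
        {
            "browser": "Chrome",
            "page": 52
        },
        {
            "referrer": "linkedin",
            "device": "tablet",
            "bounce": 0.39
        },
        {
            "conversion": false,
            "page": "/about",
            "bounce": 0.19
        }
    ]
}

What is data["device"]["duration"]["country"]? "CA"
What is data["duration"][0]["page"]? "/help"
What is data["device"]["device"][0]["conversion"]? True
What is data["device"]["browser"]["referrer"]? "email"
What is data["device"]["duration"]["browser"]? "Safari"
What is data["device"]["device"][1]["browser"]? "Firefox"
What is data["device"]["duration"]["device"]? "desktop"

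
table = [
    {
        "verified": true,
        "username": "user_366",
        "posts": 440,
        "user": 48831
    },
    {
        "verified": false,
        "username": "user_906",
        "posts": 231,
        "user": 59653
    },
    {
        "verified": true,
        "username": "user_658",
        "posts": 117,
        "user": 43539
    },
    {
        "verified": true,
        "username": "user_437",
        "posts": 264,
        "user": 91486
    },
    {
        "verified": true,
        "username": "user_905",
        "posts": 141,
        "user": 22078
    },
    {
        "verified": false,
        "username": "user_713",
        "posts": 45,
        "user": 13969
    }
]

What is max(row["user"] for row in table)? 91486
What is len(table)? 6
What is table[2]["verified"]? True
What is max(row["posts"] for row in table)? 440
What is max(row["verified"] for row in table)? True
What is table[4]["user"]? 22078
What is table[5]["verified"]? False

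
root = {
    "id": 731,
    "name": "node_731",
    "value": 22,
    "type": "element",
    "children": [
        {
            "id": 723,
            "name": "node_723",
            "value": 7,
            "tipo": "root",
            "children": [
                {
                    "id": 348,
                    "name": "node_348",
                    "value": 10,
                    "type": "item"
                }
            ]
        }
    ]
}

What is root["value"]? 22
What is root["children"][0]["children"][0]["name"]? "node_348"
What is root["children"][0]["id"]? 723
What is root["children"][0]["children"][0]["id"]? 348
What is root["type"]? "element"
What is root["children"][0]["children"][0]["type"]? "item"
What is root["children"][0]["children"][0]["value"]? 10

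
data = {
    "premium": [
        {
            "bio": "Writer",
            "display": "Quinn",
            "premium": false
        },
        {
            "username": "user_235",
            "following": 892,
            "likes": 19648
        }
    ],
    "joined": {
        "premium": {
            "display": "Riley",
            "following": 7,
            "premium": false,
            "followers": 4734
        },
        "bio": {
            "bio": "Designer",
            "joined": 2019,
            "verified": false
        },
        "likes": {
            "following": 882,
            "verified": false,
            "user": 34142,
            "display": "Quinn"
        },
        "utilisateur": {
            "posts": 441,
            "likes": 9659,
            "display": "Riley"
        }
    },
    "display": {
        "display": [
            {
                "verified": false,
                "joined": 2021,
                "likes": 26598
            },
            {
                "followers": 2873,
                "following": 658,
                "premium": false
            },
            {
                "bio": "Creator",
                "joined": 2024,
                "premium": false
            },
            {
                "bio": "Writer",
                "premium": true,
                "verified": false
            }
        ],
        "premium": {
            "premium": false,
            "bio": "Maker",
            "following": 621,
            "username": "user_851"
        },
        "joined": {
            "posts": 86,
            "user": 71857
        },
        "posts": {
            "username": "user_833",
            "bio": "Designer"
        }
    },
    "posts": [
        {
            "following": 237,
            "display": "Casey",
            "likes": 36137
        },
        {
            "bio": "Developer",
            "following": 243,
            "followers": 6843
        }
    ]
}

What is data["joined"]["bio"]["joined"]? 2019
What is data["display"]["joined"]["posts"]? 86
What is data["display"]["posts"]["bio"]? "Designer"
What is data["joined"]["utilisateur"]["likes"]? 9659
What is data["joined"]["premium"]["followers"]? 4734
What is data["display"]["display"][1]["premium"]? False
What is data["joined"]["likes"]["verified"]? False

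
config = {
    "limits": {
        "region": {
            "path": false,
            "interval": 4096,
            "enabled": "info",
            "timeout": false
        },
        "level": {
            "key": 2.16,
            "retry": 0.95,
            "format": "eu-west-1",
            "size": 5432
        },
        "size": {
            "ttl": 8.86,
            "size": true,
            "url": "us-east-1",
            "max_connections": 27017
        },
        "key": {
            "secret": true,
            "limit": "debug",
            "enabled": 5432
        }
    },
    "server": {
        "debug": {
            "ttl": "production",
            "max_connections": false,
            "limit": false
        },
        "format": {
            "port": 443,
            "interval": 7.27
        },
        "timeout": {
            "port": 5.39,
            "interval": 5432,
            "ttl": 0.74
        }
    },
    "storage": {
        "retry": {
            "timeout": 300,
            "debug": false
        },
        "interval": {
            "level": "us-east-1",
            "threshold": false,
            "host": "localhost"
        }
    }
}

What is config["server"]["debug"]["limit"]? False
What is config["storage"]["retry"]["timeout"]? 300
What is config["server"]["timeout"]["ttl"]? 0.74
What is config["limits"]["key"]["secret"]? True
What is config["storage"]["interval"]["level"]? "us-east-1"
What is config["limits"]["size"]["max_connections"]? 27017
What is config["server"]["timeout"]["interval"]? 5432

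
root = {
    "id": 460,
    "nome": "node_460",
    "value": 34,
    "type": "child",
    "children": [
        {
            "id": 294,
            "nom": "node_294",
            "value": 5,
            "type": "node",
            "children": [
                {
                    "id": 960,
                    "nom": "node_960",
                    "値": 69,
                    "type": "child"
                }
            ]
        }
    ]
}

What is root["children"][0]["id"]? 294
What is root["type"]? "child"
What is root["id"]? 460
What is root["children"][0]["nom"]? "node_294"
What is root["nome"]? "node_460"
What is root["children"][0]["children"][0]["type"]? "child"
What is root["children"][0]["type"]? "node"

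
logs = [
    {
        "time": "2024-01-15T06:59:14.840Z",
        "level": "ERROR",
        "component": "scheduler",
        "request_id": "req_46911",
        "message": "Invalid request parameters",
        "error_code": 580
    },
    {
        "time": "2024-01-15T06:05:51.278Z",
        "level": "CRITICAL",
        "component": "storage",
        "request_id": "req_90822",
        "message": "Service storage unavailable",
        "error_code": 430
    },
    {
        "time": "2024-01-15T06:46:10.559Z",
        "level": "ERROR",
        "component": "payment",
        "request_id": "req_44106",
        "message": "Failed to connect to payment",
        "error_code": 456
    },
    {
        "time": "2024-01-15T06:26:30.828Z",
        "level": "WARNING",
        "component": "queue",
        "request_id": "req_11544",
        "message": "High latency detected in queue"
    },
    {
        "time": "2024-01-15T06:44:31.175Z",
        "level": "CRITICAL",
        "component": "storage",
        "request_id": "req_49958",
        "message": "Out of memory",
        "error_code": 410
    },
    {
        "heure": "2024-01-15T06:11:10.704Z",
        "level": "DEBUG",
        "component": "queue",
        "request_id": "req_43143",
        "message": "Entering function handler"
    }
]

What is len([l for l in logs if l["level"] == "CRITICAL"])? 2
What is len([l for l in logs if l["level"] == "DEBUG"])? 1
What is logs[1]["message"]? "Service storage unavailable"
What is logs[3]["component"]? "queue"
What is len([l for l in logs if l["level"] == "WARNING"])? 1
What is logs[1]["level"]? "CRITICAL"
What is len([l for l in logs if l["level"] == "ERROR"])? 2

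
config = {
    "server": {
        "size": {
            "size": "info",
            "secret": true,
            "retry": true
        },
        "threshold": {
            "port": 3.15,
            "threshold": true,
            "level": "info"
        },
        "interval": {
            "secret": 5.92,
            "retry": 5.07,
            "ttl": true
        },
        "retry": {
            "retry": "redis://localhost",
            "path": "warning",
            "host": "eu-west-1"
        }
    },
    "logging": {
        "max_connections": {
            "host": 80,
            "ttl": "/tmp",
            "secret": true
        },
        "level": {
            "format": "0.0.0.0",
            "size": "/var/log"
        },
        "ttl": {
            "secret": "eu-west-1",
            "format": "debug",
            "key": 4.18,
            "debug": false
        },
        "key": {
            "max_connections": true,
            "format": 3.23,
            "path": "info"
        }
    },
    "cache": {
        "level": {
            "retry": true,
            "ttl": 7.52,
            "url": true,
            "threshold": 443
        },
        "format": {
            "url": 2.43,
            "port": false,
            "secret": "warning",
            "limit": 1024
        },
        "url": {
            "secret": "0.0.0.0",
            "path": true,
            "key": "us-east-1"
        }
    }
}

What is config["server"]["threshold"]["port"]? 3.15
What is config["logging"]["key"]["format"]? 3.23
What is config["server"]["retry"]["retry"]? "redis://localhost"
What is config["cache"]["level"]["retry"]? True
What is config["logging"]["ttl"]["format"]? "debug"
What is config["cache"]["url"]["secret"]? "0.0.0.0"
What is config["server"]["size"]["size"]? "info"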